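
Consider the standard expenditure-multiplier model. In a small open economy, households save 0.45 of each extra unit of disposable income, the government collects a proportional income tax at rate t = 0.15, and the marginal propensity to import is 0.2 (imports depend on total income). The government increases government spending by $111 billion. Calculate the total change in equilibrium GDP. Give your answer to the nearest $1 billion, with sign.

MPC = 1 − MPS = 1 − 0.45 = 0.55.
Expenditure multiplier = 1/(1 − c(1−t) + m) = 1/(1 − 0.55×0.85 + 0.2) = 1/0.7325 ≈ 1.365.
ΔY = k × ΔG = (+$111 billion) / 0.7325 ≈ +$152 billion.

+$152 billion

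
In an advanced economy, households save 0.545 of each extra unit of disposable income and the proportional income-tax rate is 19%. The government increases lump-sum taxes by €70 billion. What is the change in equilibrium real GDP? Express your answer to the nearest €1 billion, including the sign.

MPC = 1 − MPS = 1 − 0.545 = 0.455.
A lump-sum tax change of +€70 billion shifts disposable income by −€70 billion; first-round consumption changes by −c × ΔT = −0.455 × (+€70 billion) = −€31.85 billion.
Expenditure multiplier = 1/(1 − c(1−t)) = 1/(1 − 0.455×0.81) = 1/0.63145 ≈ 1.584.
The tax multiplier is −c × k ≈ −0.721, so ΔY = k × (−c·ΔT) = (−€31.85 billion) / 0.63145 ≈ −€50 billion.

−€50 billion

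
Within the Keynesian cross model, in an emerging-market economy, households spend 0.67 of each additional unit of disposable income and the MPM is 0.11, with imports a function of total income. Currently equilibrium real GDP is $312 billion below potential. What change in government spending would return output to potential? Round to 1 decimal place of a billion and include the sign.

+$137.3 billion

Spending multiplier = 1/(1 − c + m) = 1/(1 − 0.67 + 0.11) = 1/0.44 ≈ 2.273.
Need ΔY = +$312 billion, so ΔG = ΔY/k = (+$312 billion) × 0.44 ≈ +$137.3 billion.
The government should increase government spending by $137.3 billion.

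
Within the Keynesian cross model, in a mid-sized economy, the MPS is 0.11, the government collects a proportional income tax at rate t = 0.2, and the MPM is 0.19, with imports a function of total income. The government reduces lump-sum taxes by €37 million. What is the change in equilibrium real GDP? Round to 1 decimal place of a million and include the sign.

MPC = 1 − MPS = 1 − 0.11 = 0.89.
A lump-sum tax change of −€37 million shifts disposable income by +€37 million; first-round consumption changes by −c × ΔT = −0.89 × (−€37 million) = +€32.93 million.
Expenditure multiplier = 1/(1 − c(1−t) + m) = 1/(1 − 0.89×0.8 + 0.19) = 1/0.478 ≈ 2.092.
The tax multiplier is −c × k ≈ −1.862, so ΔY = k × (−c·ΔT) = (+€32.93 million) / 0.478 ≈ +€68.9 million.

+€68.9 million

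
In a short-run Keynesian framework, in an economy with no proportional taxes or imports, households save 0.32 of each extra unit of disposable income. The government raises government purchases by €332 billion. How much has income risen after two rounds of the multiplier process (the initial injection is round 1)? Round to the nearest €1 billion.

€558 billion

MPC = 1 − MPS = 1 − 0.32 = 0.68.
Round 1 adds ΔG = €332 billion; each later round is MPC = 0.68 times the previous.
After 2 rounds: 332 + 225.76 = ΔG·(1 − c^2)/(1 − c) = 332 × (1 − 0.4624)/0.32 ≈ €558 billion.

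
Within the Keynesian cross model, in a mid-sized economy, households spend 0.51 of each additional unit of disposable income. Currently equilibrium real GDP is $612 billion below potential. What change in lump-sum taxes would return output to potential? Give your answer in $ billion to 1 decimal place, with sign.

−$588.0 billion

Spending multiplier = 1/(1 − MPC) = 1/(1 − 0.51) = 1/0.49 ≈ 2.041.
Tax multiplier = −c·k = −0.51/0.49 ≈ −1.041. Need ΔY = +$612 billion, so ΔT = ΔY/(−c·k) = −(+$612 billion) × 0.49 / 0.51 = −$588 billion.
The government should cut lump-sum taxes by $588 billion.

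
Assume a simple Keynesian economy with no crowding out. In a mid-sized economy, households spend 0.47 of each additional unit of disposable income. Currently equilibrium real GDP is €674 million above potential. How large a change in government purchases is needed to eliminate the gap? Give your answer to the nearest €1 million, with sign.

Spending multiplier = 1/(1 − MPC) = 1/(1 − 0.47) = 1/0.53 ≈ 1.887.
Need ΔY = −€674 million, so ΔG = ΔY/k = (−€674 million) × 0.53 ≈ −€357 million.
The government should cut government purchases by €357 million.

−€357 million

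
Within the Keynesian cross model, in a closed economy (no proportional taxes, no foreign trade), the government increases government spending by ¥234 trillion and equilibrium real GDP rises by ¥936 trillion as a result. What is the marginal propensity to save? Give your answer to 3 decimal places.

Implied spending multiplier k = ΔY/ΔG = 936/234 = 4.
Since k = 1/(1 − MPC), MPC = 1 − 1/k = 1 − ΔG/ΔY = 1 − 234/936 = 0.750.
MPS = 1 − MPC = 0.250.

0.250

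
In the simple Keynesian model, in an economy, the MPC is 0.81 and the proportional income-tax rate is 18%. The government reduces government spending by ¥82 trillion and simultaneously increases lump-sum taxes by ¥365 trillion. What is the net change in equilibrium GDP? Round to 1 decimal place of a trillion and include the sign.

−¥1,124.6 trillion

Expenditure multiplier = 1/(1 − c(1−t)) = 1/(1 − 0.81×0.82) = 1/0.3358 ≈ 2.978.
ΔG contributes k·ΔG = (−¥82 trillion) / 0.3358 ≈ −¥244.2 trillion.
ΔT of +¥365 trillion changes first-round spending by −c·ΔT = −¥295.65 trillion, contributing k·(−c·ΔT) = (−¥295.65 trillion) / 0.3358 ≈ −¥880.4 trillion.
Net ΔY = k(ΔG − c·ΔT) = (−¥377.65 trillion) / 0.3358 ≈ −¥1,124.6 trillion.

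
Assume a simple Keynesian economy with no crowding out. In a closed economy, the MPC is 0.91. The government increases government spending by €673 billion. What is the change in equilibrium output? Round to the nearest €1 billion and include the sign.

Expenditure multiplier = 1/(1 − MPC) = 1/(1 − 0.91) = 1/0.09 ≈ 11.111.
ΔY = k × ΔG = (+€673 billion) / 0.09 ≈ +€7,478 billion.

+€7,478 billion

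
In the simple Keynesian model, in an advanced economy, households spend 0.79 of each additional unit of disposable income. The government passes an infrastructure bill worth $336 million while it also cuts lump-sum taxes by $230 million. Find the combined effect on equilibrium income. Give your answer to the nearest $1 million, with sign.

Expenditure multiplier = 1/(1 − MPC) = 1/(1 − 0.79) = 1/0.21 ≈ 4.762.
ΔG contributes k·ΔG = (+$336 million) / 0.21 = +$1,600 million.
ΔT of −$230 million changes first-round spending by −c·ΔT = +$181.7 million, contributing k·(−c·ΔT) = (+$181.7 million) / 0.21 ≈ +$865.2 million.
Net ΔY = k(ΔG − c·ΔT) = (+$517.7 million) / 0.21 ≈ +$2,465 million.

+$2,465 million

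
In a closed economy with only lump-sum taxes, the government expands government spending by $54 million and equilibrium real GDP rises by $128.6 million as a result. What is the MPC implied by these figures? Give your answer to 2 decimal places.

0.58

Implied spending multiplier k = ΔY/ΔG = 128.6/54 ≈ 2.3815.
Since k = 1/(1 − MPC), MPC = 1 − 1/k = 1 − ΔG/ΔY = 1 − 54/128.6 ≈ 0.58.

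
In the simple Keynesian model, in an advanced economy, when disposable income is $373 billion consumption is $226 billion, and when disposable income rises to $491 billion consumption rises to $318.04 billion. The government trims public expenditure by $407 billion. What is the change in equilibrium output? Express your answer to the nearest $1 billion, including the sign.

MPC = ΔC/ΔYd = (318.04 − 226)/(491 − 373) = 92.04/118 = 0.78.
Expenditure multiplier = 1/(1 − MPC) = 1/(1 − 0.78) = 1/0.22 ≈ 4.545.
ΔY = k × ΔG = (−$407 billion) / 0.22 = −$1,850 billion.

−$1,850 billion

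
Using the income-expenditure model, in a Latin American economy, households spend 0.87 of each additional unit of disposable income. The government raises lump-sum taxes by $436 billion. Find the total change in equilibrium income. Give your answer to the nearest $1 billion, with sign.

−$2,918 billion

A lump-sum tax change of +$436 billion shifts disposable income by −$436 billion; first-round consumption changes by −c × ΔT = −0.87 × (+$436 billion) = −$379.32 billion.
Expenditure multiplier = 1/(1 − MPC) = 1/(1 − 0.87) = 1/0.13 ≈ 7.692.
The tax multiplier is −c × k ≈ −6.692, so ΔY = k × (−c·ΔT) = (−$379.32 billion) / 0.13 ≈ −$2,918 billion.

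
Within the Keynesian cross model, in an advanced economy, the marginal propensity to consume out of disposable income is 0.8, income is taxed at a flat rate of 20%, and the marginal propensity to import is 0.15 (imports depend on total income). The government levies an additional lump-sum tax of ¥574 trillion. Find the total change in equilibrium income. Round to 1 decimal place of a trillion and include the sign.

A lump-sum tax change of +¥574 trillion shifts disposable income by −¥574 trillion; first-round consumption changes by −c × ΔT = −0.8 × (+¥574 trillion) = −¥459.2 trillion.
Expenditure multiplier = 1/(1 − c(1−t) + m) = 1/(1 − 0.8×0.8 + 0.15) = 1/0.51 ≈ 1.961.
The tax multiplier is −c × k ≈ −1.569, so ΔY = k × (−c·ΔT) = (−¥459.2 trillion) / 0.51 ≈ −¥900.4 trillion.

−¥900.4 trillion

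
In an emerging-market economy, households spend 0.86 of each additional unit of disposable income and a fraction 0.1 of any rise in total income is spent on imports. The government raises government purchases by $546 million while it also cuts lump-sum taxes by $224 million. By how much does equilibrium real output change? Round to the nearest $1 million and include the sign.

Expenditure multiplier = 1/(1 − c + m) = 1/(1 − 0.86 + 0.1) = 1/0.24 ≈ 4.167.
ΔG contributes k·ΔG = (+$546 million) / 0.24 = +$2,275 million.
ΔT of −$224 million changes first-round spending by −c·ΔT = +$192.64 million, contributing k·(−c·ΔT) = (+$192.64 million) / 0.24 ≈ +$802.7 million.
Net ΔY = k(ΔG − c·ΔT) = (+$738.64 million) / 0.24 ≈ +$3,078 million.

+$3,078 million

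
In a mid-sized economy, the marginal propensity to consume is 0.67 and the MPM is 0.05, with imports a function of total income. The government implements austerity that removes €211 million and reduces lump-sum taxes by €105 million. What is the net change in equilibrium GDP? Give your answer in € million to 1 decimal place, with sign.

Expenditure multiplier = 1/(1 − c + m) = 1/(1 − 0.67 + 0.05) = 1/0.38 ≈ 2.632.
ΔG contributes k·ΔG = (−€211 million) / 0.38 ≈ −€555.3 million.
ΔT of −€105 million changes first-round spending by −c·ΔT = +€70.35 million, contributing k·(−c·ΔT) = (+€70.35 million) / 0.38 ≈ +€185.1 million.
Net ΔY = k(ΔG − c·ΔT) = (−€140.65 million) / 0.38 ≈ −€370.1 million.

−€370.1 million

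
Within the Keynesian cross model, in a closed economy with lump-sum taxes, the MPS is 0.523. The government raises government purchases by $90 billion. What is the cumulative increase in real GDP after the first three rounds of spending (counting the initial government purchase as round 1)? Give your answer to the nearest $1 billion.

$153 billion

MPC = 1 − MPS = 1 − 0.523 = 0.477.
Round 1 adds ΔG = $90 billion; each later round is MPC = 0.477 times the previous.
After 3 rounds: 90 + 42.93 + 20.47761 = ΔG·(1 − c^3)/(1 − c) = 90 × (1 − 0.108531333)/0.523 ≈ $153 billion.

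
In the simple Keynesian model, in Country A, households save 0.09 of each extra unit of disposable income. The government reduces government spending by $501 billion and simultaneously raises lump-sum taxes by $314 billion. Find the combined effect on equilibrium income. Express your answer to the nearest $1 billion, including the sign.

−$8,742 billion

MPC = 1 − MPS = 1 − 0.09 = 0.91.
Expenditure multiplier = 1/(1 − MPC) = 1/(1 − 0.91) = 1/0.09 ≈ 11.111.
ΔG contributes k·ΔG = (−$501 billion) / 0.09 ≈ −$5,566.7 billion.
ΔT of +$314 billion changes first-round spending by −c·ΔT = −$285.74 billion, contributing k·(−c·ΔT) = (−$285.74 billion) / 0.09 ≈ −$3,174.9 billion.
Net ΔY = k(ΔG − c·ΔT) = (−$786.74 billion) / 0.09 ≈ −$8,742 billion.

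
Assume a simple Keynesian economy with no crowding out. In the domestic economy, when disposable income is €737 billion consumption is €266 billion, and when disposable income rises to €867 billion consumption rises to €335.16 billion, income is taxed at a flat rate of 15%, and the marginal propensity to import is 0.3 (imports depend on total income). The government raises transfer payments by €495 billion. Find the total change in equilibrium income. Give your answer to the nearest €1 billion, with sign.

+€311 billion

MPC = ΔC/ΔYd = (335.16 − 266)/(867 − 737) = 69.16/130 = 0.532.
The transfer change shifts disposable income by +€495 billion, so first-round consumption changes by c·ΔTR = 0.532 × (+€495 billion) = +€263.34 billion.
Expenditure multiplier = 1/(1 − c(1−t) + m) = 1/(1 − 0.532×0.85 + 0.3) = 1/0.8478 ≈ 1.18.
The transfer multiplier is c × k ≈ 0.628, so ΔY = k × (c·ΔTR) = (+€263.34 billion) / 0.8478 ≈ +€311 billion.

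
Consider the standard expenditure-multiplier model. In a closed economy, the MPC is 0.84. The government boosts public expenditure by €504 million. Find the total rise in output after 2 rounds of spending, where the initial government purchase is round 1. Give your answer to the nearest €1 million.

€927 million

Round 1 adds ΔG = €504 million; each later round is MPC = 0.84 times the previous.
After 2 rounds: 504 + 423.36 = ΔG·(1 − c^2)/(1 − c) = 504 × (1 − 0.7056)/0.16 ≈ €927 million.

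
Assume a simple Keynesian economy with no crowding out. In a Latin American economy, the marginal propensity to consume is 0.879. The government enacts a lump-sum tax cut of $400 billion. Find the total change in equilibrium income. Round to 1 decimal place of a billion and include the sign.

+$2,905.8 billion

A lump-sum tax change of −$400 billion shifts disposable income by +$400 billion; first-round consumption changes by −c × ΔT = −0.879 × (−$400 billion) = +$351.6 billion.
Expenditure multiplier = 1/(1 − MPC) = 1/(1 − 0.879) = 1/0.121 ≈ 8.264.
The tax multiplier is −c × k ≈ −7.264, so ΔY = k × (−c·ΔT) = (+$351.6 billion) / 0.121 ≈ +$2,905.8 billion.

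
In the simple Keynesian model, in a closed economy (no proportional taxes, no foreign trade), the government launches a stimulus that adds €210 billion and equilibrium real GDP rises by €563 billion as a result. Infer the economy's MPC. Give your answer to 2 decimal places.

0.63

Implied spending multiplier k = ΔY/ΔG = 563/210 ≈ 2.681.
Since k = 1/(1 − MPC), MPC = 1 − 1/k = 1 − ΔG/ΔY = 1 − 210/563 ≈ 0.63.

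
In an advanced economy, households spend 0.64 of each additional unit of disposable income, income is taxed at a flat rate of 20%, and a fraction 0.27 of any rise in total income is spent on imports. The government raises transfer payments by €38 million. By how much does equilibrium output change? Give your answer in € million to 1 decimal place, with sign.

The transfer change shifts disposable income by +€38 million, so first-round consumption changes by c·ΔTR = 0.64 × (+€38 million) = +€24.32 million.
Expenditure multiplier = 1/(1 − c(1−t) + m) = 1/(1 − 0.64×0.8 + 0.27) = 1/0.758 ≈ 1.319.
The transfer multiplier is c × k ≈ 0.844, so ΔY = k × (c·ΔTR) = (+€24.32 million) / 0.758 ≈ +€32.1 million.

+€32.1 million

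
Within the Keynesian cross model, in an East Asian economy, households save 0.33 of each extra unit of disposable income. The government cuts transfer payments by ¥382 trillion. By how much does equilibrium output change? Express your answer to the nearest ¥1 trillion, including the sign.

−¥776 trillion

MPC = 1 − MPS = 1 − 0.33 = 0.67.
The transfer change shifts disposable income by −¥382 trillion, so first-round consumption changes by c·ΔTR = 0.67 × (−¥382 trillion) = −¥255.94 trillion.
Expenditure multiplier = 1/(1 − MPC) = 1/(1 − 0.67) = 1/0.33 ≈ 3.03.
The transfer multiplier is c × k ≈ 2.03, so ΔY = k × (c·ΔTR) = (−¥255.94 trillion) / 0.33 ≈ −¥776 trillion.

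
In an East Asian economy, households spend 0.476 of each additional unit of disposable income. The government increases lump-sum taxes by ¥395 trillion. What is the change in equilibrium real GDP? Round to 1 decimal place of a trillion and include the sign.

−¥358.8 trillion

A lump-sum tax change of +¥395 trillion shifts disposable income by −¥395 trillion; first-round consumption changes by −c × ΔT = −0.476 × (+¥395 trillion) = −¥188.02 trillion.
Expenditure multiplier = 1/(1 − MPC) = 1/(1 − 0.476) = 1/0.524 ≈ 1.908.
The tax multiplier is −c × k ≈ −0.908, so ΔY = k × (−c·ΔT) = (−¥188.02 trillion) / 0.524 ≈ −¥358.8 trillion.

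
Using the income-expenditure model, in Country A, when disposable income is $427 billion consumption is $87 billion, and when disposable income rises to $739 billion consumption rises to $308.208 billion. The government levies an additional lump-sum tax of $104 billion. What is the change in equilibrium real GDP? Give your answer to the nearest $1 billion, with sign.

−$253 billion

MPC = ΔC/ΔYd = (308.208 − 87)/(739 − 427) = 221.208/312 = 0.709.
A lump-sum tax change of +$104 billion shifts disposable income by −$104 billion; first-round consumption changes by −c × ΔT = −0.709 × (+$104 billion) = −$73.736 billion.
Expenditure multiplier = 1/(1 − MPC) = 1/(1 − 0.709) = 1/0.291 ≈ 3.436.
The tax multiplier is −c × k ≈ −2.436, so ΔY = k × (−c·ΔT) = (−$73.736 billion) / 0.291 ≈ −$253 billion.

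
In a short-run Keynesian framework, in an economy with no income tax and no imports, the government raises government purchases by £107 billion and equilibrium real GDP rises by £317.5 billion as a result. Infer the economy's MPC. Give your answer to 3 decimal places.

0.663

Implied spending multiplier k = ΔY/ΔG = 317.5/107 ≈ 2.9673.
Since k = 1/(1 − MPC), MPC = 1 − 1/k = 1 − ΔG/ΔY = 1 − 107/317.5 ≈ 0.663.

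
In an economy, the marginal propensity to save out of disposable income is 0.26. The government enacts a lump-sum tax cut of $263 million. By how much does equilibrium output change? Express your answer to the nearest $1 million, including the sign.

+$749 million

MPC = 1 − MPS = 1 − 0.26 = 0.74.
A lump-sum tax change of −$263 million shifts disposable income by +$263 million; first-round consumption changes by −c × ΔT = −0.74 × (−$263 million) = +$194.62 million.
Expenditure multiplier = 1/(1 − MPC) = 1/(1 − 0.74) = 1/0.26 ≈ 3.846.
The tax multiplier is −c × k ≈ −2.846, so ΔY = k × (−c·ΔT) = (+$194.62 million) / 0.26 ≈ +$749 million.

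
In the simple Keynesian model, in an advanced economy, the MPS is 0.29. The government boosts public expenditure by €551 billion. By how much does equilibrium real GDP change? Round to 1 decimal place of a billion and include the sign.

+€1,900.0 billion

MPC = 1 − MPS = 1 − 0.29 = 0.71.
Government-spending multiplier = 1/(1 − MPC) = 1/(1 − 0.71) = 1/0.29 ≈ 3.448.
ΔY = k × ΔG = (+€551 billion) / 0.29 = +€1,900 billion.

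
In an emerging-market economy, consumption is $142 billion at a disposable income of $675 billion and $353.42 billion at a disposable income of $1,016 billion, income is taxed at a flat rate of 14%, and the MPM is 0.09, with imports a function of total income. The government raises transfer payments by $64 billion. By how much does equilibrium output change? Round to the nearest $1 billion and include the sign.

MPC = ΔC/ΔYd = (353.42 − 142)/(1,016 − 675) = 211.42/341 = 0.62.
The transfer change shifts disposable income by +$64 billion, so first-round consumption changes by c·ΔTR = 0.62 × (+$64 billion) = +$39.68 billion.
Expenditure multiplier = 1/(1 − c(1−t) + m) = 1/(1 − 0.62×0.86 + 0.09) = 1/0.5568 ≈ 1.796.
The transfer multiplier is c × k ≈ 1.114, so ΔY = k × (c·ΔTR) = (+$39.68 billion) / 0.5568 ≈ +$71 billion.

+$71 billion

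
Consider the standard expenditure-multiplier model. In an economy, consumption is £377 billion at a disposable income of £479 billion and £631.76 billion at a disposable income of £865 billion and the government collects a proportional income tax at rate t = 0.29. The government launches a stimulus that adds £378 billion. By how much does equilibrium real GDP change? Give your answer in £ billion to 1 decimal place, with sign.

+£711.3 billion

MPC = ΔC/ΔYd = (631.76 − 377)/(865 − 479) = 254.76/386 = 0.66.
Government-spending multiplier = 1/(1 − c(1−t)) = 1/(1 − 0.66×0.71) = 1/0.5314 ≈ 1.882.
ΔY = k × ΔG = (+£378 billion) / 0.5314 ≈ +£711.3 billion.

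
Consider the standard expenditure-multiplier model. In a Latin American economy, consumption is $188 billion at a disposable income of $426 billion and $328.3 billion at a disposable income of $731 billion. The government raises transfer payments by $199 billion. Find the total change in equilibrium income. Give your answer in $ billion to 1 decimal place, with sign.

+$169.5 billion

MPC = ΔC/ΔYd = (328.3 − 188)/(731 − 426) = 140.3/305 = 0.46.
The transfer change shifts disposable income by +$199 billion, so first-round consumption changes by c·ΔTR = 0.46 × (+$199 billion) = +$91.54 billion.
Expenditure multiplier = 1/(1 − MPC) = 1/(1 − 0.46) = 1/0.54 ≈ 1.852.
The transfer multiplier is c × k ≈ 0.852, so ΔY = k × (c·ΔTR) = (+$91.54 billion) / 0.54 ≈ +$169.5 billion.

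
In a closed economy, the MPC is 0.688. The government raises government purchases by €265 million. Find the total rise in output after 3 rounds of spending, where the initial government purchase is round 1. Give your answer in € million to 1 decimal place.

Round 1 adds ΔG = €265 million; each later round is MPC = 0.688 times the previous.
After 3 rounds: 265 + 182.32 + 125.43616 = ΔG·(1 − c^3)/(1 − c) = 265 × (1 − 0.325660672)/0.312 ≈ €572.8 million.

€572.8 million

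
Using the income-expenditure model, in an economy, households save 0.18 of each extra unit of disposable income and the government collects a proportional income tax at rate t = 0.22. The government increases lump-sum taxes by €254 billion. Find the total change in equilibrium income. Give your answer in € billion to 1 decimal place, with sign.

−€577.9 billion

MPC = 1 − MPS = 1 − 0.18 = 0.82.
A lump-sum tax change of +€254 billion shifts disposable income by −€254 billion; first-round consumption changes by −c × ΔT = −0.82 × (+€254 billion) = −€208.28 billion.
Expenditure multiplier = 1/(1 − c(1−t)) = 1/(1 − 0.82×0.78) = 1/0.3604 ≈ 2.775.
The tax multiplier is −c × k ≈ −2.275, so ΔY = k × (−c·ΔT) = (−€208.28 billion) / 0.3604 ≈ −€577.9 billion.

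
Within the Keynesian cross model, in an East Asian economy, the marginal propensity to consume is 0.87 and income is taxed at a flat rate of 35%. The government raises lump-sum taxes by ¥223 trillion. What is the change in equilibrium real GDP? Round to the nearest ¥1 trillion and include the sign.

A lump-sum tax change of +¥223 trillion shifts disposable income by −¥223 trillion; first-round consumption changes by −c × ΔT = −0.87 × (+¥223 trillion) = −¥194.01 trillion.
Expenditure multiplier = 1/(1 − c(1−t)) = 1/(1 − 0.87×0.65) = 1/0.4345 ≈ 2.301.
The tax multiplier is −c × k ≈ −2.002, so ΔY = k × (−c·ΔT) = (−¥194.01 trillion) / 0.4345 ≈ −¥447 trillion.

−¥447 trillion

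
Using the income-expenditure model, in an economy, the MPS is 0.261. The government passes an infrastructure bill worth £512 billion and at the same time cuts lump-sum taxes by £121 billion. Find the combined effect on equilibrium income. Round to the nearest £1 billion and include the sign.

+£2,304 billion

MPC = 1 − MPS = 1 − 0.261 = 0.739.
Expenditure multiplier = 1/(1 − MPC) = 1/(1 − 0.739) = 1/0.261 ≈ 3.831.
ΔG contributes k·ΔG = (+£512 billion) / 0.261 ≈ +£1,961.7 billion.
ΔT of −£121 billion changes first-round spending by −c·ΔT = +£89.419 billion, contributing k·(−c·ΔT) = (+£89.419 billion) / 0.261 ≈ +£342.6 billion.
Net ΔY = k(ΔG − c·ΔT) = (+£601.419 billion) / 0.261 ≈ +£2,304 billion.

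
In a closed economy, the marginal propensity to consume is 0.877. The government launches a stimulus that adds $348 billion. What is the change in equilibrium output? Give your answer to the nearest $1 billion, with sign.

Expenditure multiplier = 1/(1 − MPC) = 1/(1 − 0.877) = 1/0.123 ≈ 8.13.
ΔY = k × ΔG = (+$348 billion) / 0.123 ≈ +$2,829 billion.

+$2,829 billion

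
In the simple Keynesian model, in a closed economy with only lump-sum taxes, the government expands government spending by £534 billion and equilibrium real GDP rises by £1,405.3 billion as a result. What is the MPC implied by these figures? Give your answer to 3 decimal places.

0.620

Implied spending multiplier k = ΔY/ΔG = 1,405.3/534 ≈ 2.6316.
Since k = 1/(1 − MPC), MPC = 1 − 1/k = 1 − ΔG/ΔY = 1 − 534/1,405.3 ≈ 0.620.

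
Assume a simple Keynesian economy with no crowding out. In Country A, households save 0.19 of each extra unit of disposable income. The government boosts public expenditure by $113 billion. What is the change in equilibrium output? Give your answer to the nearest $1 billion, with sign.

+$595 billion

MPC = 1 − MPS = 1 − 0.19 = 0.81.
Government-spending multiplier = 1/(1 − MPC) = 1/(1 − 0.81) = 1/0.19 ≈ 5.263.
ΔY = k × ΔG = (+$113 billion) / 0.19 ≈ +$595 billion.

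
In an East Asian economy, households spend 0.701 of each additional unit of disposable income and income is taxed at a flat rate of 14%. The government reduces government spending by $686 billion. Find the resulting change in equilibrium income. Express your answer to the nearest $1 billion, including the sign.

−$1,727 billion

Expenditure multiplier = 1/(1 − c(1−t)) = 1/(1 − 0.701×0.86) = 1/0.39714 ≈ 2.518.
ΔY = k × ΔG = (−$686 billion) / 0.39714 ≈ −$1,727 billion.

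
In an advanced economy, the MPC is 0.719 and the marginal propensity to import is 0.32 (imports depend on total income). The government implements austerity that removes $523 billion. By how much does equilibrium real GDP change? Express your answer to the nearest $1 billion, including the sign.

−$870 billion

Spending multiplier = 1/(1 − c + m) = 1/(1 − 0.719 + 0.32) = 1/0.601 ≈ 1.664.
ΔY = k × ΔG = (−$523 billion) / 0.601 ≈ −$870 billion.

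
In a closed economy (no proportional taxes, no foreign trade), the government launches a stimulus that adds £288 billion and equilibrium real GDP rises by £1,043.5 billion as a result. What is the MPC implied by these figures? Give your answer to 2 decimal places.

Implied spending multiplier k = ΔY/ΔG = 1,043.5/288 ≈ 3.6233.
Since k = 1/(1 − MPC), MPC = 1 − 1/k = 1 − ΔG/ΔY = 1 − 288/1,043.5 ≈ 0.72.

0.72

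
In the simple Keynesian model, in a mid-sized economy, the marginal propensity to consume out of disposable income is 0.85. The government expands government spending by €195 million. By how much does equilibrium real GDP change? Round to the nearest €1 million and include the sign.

Expenditure multiplier = 1/(1 − MPC) = 1/(1 − 0.85) = 1/0.15 ≈ 6.667.
ΔY = k × ΔG = (+€195 million) / 0.15 = +€1,300 million.

+€1,300 million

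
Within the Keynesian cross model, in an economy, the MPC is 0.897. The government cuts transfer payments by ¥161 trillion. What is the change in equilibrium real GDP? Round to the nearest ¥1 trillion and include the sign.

−¥1,402 trillion

The transfer change shifts disposable income by −¥161 trillion, so first-round consumption changes by c·ΔTR = 0.897 × (−¥161 trillion) = −¥144.417 trillion.
Expenditure multiplier = 1/(1 − MPC) = 1/(1 − 0.897) = 1/0.103 ≈ 9.709.
The transfer multiplier is c × k ≈ 8.709, so ΔY = k × (c·ΔTR) = (−¥144.417 trillion) / 0.103 ≈ −¥1,402 trillion.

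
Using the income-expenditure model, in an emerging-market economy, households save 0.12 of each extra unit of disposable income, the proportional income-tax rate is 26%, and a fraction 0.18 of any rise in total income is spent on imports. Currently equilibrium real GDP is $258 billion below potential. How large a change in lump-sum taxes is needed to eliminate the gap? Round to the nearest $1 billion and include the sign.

−$155 billion

MPC = 1 − MPS = 1 − 0.12 = 0.88.
Spending multiplier = 1/(1 − c(1−t) + m) = 1/(1 − 0.88×0.74 + 0.18) = 1/0.5288 ≈ 1.891.
Tax multiplier = −c·k = −0.88/0.5288 ≈ −1.664. Need ΔY = +$258 billion, so ΔT = ΔY/(−c·k) = −(+$258 billion) × 0.5288 / 0.88 ≈ −$155 billion.
The government should cut lump-sum taxes by $155 billion.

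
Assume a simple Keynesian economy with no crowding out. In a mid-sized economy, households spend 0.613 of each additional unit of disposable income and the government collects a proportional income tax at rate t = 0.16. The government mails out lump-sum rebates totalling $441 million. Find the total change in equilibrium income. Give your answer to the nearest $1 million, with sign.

+$557 million

A lump-sum tax change of −$441 million shifts disposable income by +$441 million; first-round consumption changes by −c × ΔT = −0.613 × (−$441 million) = +$270.333 million.
Expenditure multiplier = 1/(1 − c(1−t)) = 1/(1 − 0.613×0.84) = 1/0.48508 ≈ 2.062.
The tax multiplier is −c × k ≈ −1.264, so ΔY = k × (−c·ΔT) = (+$270.333 million) / 0.48508 ≈ +$557 million.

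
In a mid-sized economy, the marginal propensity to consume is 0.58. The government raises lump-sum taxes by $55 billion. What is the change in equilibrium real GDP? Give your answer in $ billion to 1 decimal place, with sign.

−$76.0 billion

A lump-sum tax change of +$55 billion shifts disposable income by −$55 billion; first-round consumption changes by −c × ΔT = −0.58 × (+$55 billion) = −$31.9 billion.
Expenditure multiplier = 1/(1 − MPC) = 1/(1 − 0.58) = 1/0.42 ≈ 2.381.
The tax multiplier is −c × k ≈ −1.381, so ΔY = k × (−c·ΔT) = (−$31.9 billion) / 0.42 ≈ −$76 billion.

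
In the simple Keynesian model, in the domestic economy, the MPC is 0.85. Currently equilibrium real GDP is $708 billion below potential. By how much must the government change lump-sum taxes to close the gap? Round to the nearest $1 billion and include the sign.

−$125 billion

Spending multiplier = 1/(1 − MPC) = 1/(1 − 0.85) = 1/0.15 ≈ 6.667.
Tax multiplier = −c·k = −0.85/0.15 ≈ −5.667. Need ΔY = +$708 billion, so ΔT = ΔY/(−c·k) = −(+$708 billion) × 0.15 / 0.85 ≈ −$125 billion.
The government should cut lump-sum taxes by $125 billion.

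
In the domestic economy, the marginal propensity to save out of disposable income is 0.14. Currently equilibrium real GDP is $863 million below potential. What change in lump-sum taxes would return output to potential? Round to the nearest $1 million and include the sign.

MPC = 1 − MPS = 1 − 0.14 = 0.86.
Spending multiplier = 1/(1 − MPC) = 1/(1 − 0.86) = 1/0.14 ≈ 7.143.
Tax multiplier = −c·k = −0.86/0.14 ≈ −6.143. Need ΔY = +$863 million, so ΔT = ΔY/(−c·k) = −(+$863 million) × 0.14 / 0.86 ≈ −$140 million.
The government should cut lump-sum taxes by $140 million.

−$140 million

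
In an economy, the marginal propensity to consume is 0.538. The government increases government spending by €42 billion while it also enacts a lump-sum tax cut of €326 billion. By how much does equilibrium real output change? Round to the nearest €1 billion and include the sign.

Expenditure multiplier = 1/(1 − MPC) = 1/(1 − 0.538) = 1/0.462 ≈ 2.165.
ΔG contributes k·ΔG = (+€42 billion) / 0.462 ≈ +€90.9 billion.
ΔT of −€326 billion changes first-round spending by −c·ΔT = +€175.388 billion, contributing k·(−c·ΔT) = (+€175.388 billion) / 0.462 ≈ +€379.6 billion.
Net ΔY = k(ΔG − c·ΔT) = (+€217.388 billion) / 0.462 ≈ +€471 billion.

+€471 billion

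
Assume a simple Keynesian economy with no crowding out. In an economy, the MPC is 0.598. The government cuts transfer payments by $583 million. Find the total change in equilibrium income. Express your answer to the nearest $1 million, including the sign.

The transfer change shifts disposable income by −$583 million, so first-round consumption changes by c·ΔTR = 0.598 × (−$583 million) = −$348.634 million.
Expenditure multiplier = 1/(1 − MPC) = 1/(1 − 0.598) = 1/0.402 ≈ 2.488.
The transfer multiplier is c × k ≈ 1.488, so ΔY = k × (c·ΔTR) = (−$348.634 million) / 0.402 ≈ −$867 million.

−$867 million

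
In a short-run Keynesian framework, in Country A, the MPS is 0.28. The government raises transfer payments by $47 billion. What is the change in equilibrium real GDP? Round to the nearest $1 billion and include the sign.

+$121 billion

MPC = 1 − MPS = 1 − 0.28 = 0.72.
The transfer change shifts disposable income by +$47 billion, so first-round consumption changes by c·ΔTR = 0.72 × (+$47 billion) = +$33.84 billion.
Expenditure multiplier = 1/(1 − MPC) = 1/(1 − 0.72) = 1/0.28 ≈ 3.571.
The transfer multiplier is c × k ≈ 2.571, so ΔY = k × (c·ΔTR) = (+$33.84 billion) / 0.28 ≈ +$121 billion.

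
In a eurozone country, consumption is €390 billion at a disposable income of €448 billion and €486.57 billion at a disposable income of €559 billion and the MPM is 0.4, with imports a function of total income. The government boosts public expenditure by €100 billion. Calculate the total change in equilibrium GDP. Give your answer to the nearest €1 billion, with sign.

MPC = ΔC/ΔYd = (486.57 − 390)/(559 − 448) = 96.57/111 = 0.87.
Spending multiplier = 1/(1 − c + m) = 1/(1 − 0.87 + 0.4) = 1/0.53 ≈ 1.887.
ΔY = k × ΔG = (+€100 billion) / 0.53 ≈ +€189 billion.

+€189 billion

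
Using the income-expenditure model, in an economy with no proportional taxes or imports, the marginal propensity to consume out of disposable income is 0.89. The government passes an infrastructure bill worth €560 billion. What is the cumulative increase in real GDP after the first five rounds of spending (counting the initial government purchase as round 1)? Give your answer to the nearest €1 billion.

€2,248 billion

Round 1 adds ΔG = €560 billion; each later round is MPC = 0.89 times the previous.
After 5 rounds: 560 + 498.4 + 443.576 + 394.78264 + 351.3565496 = ΔG·(1 − c^5)/(1 − c) = 560 × (1 − 0.5584059449)/0.11 ≈ €2,248 billion.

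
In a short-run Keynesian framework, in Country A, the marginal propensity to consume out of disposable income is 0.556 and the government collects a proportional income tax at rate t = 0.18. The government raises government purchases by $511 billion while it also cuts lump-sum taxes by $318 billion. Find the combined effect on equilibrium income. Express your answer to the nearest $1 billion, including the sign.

Expenditure multiplier = 1/(1 − c(1−t)) = 1/(1 − 0.556×0.82) = 1/0.54408 ≈ 1.838.
ΔG contributes k·ΔG = (+$511 billion) / 0.54408 ≈ +$939.2 billion.
ΔT of −$318 billion changes first-round spending by −c·ΔT = +$176.808 billion, contributing k·(−c·ΔT) = (+$176.808 billion) / 0.54408 ≈ +$325 billion.
Net ΔY = k(ΔG − c·ΔT) = (+$687.808 billion) / 0.54408 ≈ +$1,264 billion.

+$1,264 billion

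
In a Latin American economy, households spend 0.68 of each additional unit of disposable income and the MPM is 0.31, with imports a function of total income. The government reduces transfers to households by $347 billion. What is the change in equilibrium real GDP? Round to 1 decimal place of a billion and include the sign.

−$374.5 billion

The transfer change shifts disposable income by −$347 billion, so first-round consumption changes by c·ΔTR = 0.68 × (−$347 billion) = −$235.96 billion.
Expenditure multiplier = 1/(1 − c + m) = 1/(1 − 0.68 + 0.31) = 1/0.63 ≈ 1.587.
The transfer multiplier is c × k ≈ 1.079, so ΔY = k × (c·ΔTR) = (−$235.96 billion) / 0.63 ≈ −$374.5 billion.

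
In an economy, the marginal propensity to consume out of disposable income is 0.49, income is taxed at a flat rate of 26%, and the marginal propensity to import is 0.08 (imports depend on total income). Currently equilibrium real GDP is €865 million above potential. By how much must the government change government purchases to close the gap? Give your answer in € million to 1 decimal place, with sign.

Spending multiplier = 1/(1 − c(1−t) + m) = 1/(1 − 0.49×0.74 + 0.08) = 1/0.7174 ≈ 1.394.
Need ΔY = −€865 million, so ΔG = ΔY/k = (−€865 million) × 0.7174 ≈ −€620.6 million.
The government should cut government purchases by €620.6 million.

−€620.6 million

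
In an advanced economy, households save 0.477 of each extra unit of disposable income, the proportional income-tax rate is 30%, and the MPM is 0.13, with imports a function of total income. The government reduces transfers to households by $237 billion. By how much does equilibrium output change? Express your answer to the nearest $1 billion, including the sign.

MPC = 1 − MPS = 1 − 0.477 = 0.523.
The transfer change shifts disposable income by −$237 billion, so first-round consumption changes by c·ΔTR = 0.523 × (−$237 billion) = −$123.951 billion.
Expenditure multiplier = 1/(1 − c(1−t) + m) = 1/(1 − 0.523×0.7 + 0.13) = 1/0.7639 ≈ 1.309.
The transfer multiplier is c × k ≈ 0.685, so ΔY = k × (c·ΔTR) = (−$123.951 billion) / 0.7639 ≈ −$162 billion.

−$162 billion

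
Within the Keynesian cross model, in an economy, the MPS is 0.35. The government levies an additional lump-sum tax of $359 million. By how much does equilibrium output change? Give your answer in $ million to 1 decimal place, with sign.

−$666.7 million

MPC = 1 − MPS = 1 − 0.35 = 0.65.
A lump-sum tax change of +$359 million shifts disposable income by −$359 million; first-round consumption changes by −c × ΔT = −0.65 × (+$359 million) = −$233.35 million.
Expenditure multiplier = 1/(1 − MPC) = 1/(1 − 0.65) = 1/0.35 ≈ 2.857.
The tax multiplier is −c × k ≈ −1.857, so ΔY = k × (−c·ΔT) = (−$233.35 million) / 0.35 ≈ −$666.7 million.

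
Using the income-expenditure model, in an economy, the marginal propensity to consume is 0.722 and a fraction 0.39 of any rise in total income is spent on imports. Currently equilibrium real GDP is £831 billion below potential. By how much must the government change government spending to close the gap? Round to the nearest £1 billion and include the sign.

Spending multiplier = 1/(1 − c + m) = 1/(1 − 0.722 + 0.39) = 1/0.668 ≈ 1.497.
Need ΔY = +£831 billion, so ΔG = ΔY/k = (+£831 billion) × 0.668 ≈ +£555 billion.
The government should increase government spending by £555 billion.

+£555 billion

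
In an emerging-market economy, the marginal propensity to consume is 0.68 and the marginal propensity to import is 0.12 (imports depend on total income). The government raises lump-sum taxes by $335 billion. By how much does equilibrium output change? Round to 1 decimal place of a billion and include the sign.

−$517.7 billion

A lump-sum tax change of +$335 billion shifts disposable income by −$335 billion; first-round consumption changes by −c × ΔT = −0.68 × (+$335 billion) = −$227.8 billion.
Expenditure multiplier = 1/(1 − c + m) = 1/(1 − 0.68 + 0.12) = 1/0.44 ≈ 2.273.
The tax multiplier is −c × k ≈ −1.545, so ΔY = k × (−c·ΔT) = (−$227.8 billion) / 0.44 ≈ −$517.7 billion.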